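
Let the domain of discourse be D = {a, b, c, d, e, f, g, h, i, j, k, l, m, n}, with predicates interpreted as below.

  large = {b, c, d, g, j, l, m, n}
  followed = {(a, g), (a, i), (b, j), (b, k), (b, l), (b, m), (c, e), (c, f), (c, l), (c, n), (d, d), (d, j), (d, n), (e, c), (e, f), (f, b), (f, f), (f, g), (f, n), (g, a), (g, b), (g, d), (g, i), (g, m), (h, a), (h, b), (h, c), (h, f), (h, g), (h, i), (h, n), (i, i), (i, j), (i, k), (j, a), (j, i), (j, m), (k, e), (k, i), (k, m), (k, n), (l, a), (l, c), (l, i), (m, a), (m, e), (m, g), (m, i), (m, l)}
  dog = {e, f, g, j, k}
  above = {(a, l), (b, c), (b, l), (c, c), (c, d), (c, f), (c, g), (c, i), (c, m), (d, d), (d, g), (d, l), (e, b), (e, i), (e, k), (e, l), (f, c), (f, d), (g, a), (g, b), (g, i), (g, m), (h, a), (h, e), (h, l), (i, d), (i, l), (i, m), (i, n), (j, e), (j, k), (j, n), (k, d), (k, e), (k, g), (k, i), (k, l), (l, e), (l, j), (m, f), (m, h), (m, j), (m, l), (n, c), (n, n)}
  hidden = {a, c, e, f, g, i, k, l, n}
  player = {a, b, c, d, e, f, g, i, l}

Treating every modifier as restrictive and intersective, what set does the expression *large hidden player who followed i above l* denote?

⟦who followed i⟧ = {x : ⟨x, i⟩ ∈ ⟦followed⟧} = {a, g, h, i, j, k, l, m}
⟦above l⟧ = {x : ⟨x, l⟩ ∈ ⟦above⟧} = {a, b, d, e, h, i, k, m}
⟦player⟧ = {a, b, c, d, e, f, g, i, l}
… ∩ ⟦who followed i⟧ = {a, b, c, d, e, f, g, i, l} ∩ {a, g, h, i, j, k, l, m} = {a, g, i, l}
… ∩ ⟦above l⟧ = {a, g, i, l} ∩ {a, b, d, e, h, i, k, m} = {a, i}
… ∩ ⟦large⟧ = {a, i} ∩ {b, c, d, g, j, l, m, n} = ∅
… ∩ ⟦hidden⟧ = ∅ ∩ {a, c, e, f, g, i, k, l, n} = ∅
So ⟦large hidden player who followed i above l⟧ = {}.

{}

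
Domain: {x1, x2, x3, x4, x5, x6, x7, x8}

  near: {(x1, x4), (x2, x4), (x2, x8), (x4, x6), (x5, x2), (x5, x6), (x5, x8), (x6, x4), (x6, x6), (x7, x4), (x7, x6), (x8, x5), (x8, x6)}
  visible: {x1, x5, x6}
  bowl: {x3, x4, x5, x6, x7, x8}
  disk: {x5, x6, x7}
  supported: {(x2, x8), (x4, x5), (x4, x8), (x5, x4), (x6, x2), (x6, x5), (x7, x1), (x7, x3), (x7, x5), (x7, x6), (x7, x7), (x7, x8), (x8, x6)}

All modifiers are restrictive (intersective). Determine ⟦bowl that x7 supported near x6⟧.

⟦that x7 supported⟧ = {x : ⟨x7, x⟩ ∈ ⟦supported⟧} = {x1, x3, x5, x6, x7, x8}
⟦near x6⟧ = {x : ⟨x, x6⟩ ∈ ⟦near⟧} = {x4, x5, x6, x7, x8}
⟦bowl⟧ = {x3, x4, x5, x6, x7, x8}
… ∩ ⟦that x7 supported⟧ = {x3, x4, x5, x6, x7, x8} ∩ {x1, x3, x5, x6, x7, x8} = {x3, x5, x6, x7, x8}
… ∩ ⟦near x6⟧ = {x3, x5, x6, x7, x8} ∩ {x4, x5, x6, x7, x8} = {x5, x6, x7, x8}
So ⟦bowl that x7 supported near x6⟧ = {x5, x6, x7, x8}.

{x5, x6, x7, x8}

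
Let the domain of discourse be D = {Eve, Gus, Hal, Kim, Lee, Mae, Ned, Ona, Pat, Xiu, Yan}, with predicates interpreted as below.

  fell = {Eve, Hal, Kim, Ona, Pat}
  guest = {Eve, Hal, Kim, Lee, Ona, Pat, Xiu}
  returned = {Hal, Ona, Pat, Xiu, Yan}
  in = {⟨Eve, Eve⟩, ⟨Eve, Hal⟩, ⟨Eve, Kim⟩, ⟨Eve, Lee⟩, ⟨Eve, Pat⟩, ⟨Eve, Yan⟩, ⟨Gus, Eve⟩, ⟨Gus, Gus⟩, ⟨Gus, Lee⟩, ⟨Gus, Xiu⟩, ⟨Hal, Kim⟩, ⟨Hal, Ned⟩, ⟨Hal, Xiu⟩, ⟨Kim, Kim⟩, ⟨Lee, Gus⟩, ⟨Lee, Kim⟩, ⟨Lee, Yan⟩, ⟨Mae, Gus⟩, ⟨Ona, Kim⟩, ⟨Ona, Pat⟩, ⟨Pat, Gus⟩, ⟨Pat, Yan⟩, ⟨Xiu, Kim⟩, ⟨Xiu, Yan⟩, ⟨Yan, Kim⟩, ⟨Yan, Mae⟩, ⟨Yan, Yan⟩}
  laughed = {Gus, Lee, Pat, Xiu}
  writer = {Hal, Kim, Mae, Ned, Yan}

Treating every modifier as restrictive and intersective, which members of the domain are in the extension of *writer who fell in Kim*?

⟦who fell⟧ = ⟦fell⟧ = {Eve, Hal, Kim, Ona, Pat}
⟦in Kim⟧ = {x : ⟨x, Kim⟩ ∈ ⟦in⟧} = {Eve, Hal, Kim, Lee, Ona, Xiu, Yan}
⟦writer⟧ = {Hal, Kim, Mae, Ned, Yan}
… ∩ ⟦who fell⟧ = {Hal, Kim, Mae, Ned, Yan} ∩ {Eve, Hal, Kim, Ona, Pat} = {Hal, Kim}
… ∩ ⟦in Kim⟧ = {Hal, Kim} ∩ {Eve, Hal, Kim, Lee, Ona, Xiu, Yan} = {Hal, Kim}
So ⟦writer who fell in Kim⟧ = {Hal, Kim}.

{Hal, Kim}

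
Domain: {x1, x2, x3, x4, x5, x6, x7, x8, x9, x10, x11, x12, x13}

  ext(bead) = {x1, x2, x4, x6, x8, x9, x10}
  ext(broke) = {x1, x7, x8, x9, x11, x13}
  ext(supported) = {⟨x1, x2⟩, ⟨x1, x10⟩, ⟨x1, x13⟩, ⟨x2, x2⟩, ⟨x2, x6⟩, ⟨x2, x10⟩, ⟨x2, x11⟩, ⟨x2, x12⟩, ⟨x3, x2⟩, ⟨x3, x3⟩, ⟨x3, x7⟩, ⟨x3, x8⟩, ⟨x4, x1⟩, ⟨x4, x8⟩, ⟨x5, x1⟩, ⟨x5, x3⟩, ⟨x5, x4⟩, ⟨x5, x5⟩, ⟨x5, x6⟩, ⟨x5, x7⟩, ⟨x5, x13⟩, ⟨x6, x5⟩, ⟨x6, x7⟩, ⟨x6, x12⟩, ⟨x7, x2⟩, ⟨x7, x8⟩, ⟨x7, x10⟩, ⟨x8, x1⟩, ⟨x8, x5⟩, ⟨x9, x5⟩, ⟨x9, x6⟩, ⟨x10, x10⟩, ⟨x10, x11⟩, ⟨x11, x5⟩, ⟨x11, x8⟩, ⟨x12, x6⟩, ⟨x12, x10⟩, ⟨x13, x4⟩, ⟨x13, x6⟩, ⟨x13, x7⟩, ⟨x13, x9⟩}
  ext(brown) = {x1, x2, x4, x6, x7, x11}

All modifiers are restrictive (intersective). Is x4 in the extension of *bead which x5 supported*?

⟦which x5 supported⟧ = {x : ⟨x5, x⟩ ∈ ⟦supported⟧} = {x1, x3, x4, x5, x6, x7, x13}
⟦bead⟧ = {x1, x2, x4, x6, x8, x9, x10}
… ∩ ⟦which x5 supported⟧ = {x1, x2, x4, x6, x8, x9, x10} ∩ {x1, x3, x4, x5, x6, x7, x13} = {x1, x4, x6}
⟦bead which x5 supported⟧ = {x1, x4, x6}; x4 ∈ this set.

yes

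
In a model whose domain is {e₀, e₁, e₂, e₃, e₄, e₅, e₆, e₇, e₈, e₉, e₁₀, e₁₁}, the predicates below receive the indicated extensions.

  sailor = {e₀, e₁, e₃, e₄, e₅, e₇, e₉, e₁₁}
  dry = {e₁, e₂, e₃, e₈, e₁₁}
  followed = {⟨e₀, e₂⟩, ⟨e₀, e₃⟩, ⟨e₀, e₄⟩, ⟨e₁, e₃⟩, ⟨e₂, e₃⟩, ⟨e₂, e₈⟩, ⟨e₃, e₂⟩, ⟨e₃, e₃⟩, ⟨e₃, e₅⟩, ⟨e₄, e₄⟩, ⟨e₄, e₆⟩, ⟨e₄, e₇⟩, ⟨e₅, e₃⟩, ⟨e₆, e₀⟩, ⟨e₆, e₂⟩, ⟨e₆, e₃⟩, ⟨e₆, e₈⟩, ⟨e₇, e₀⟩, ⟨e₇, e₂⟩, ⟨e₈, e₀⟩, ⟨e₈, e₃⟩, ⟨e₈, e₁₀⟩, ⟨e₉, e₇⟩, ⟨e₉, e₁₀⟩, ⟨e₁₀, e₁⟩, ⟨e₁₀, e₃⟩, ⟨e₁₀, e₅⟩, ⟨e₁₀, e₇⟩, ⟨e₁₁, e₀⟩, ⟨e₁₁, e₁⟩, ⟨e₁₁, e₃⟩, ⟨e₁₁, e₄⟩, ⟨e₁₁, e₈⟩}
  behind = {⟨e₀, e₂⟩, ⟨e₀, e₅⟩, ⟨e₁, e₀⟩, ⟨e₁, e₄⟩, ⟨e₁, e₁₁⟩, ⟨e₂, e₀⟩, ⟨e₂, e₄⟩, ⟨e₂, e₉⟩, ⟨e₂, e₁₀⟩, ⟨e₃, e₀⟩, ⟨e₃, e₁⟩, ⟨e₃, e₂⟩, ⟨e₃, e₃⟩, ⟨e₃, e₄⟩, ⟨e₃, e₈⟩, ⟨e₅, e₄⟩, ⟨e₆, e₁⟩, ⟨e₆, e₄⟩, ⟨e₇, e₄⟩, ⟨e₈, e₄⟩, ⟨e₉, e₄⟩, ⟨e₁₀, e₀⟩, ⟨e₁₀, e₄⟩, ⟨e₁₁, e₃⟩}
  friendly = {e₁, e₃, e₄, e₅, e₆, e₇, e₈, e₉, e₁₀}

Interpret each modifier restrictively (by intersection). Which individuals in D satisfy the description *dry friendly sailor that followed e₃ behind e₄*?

⟦that followed e₃⟧ = {x : ⟨x, e₃⟩ ∈ ⟦followed⟧} = {e₀, e₁, e₂, e₃, e₅, e₆, e₈, e₁₀, e₁₁}
⟦behind e₄⟧ = {x : ⟨x, e₄⟩ ∈ ⟦behind⟧} = {e₁, e₂, e₃, e₅, e₆, e₇, e₈, e₉, e₁₀}
⟦sailor⟧ = {e₀, e₁, e₃, e₄, e₅, e₇, e₉, e₁₁}
… ∩ ⟦that followed e₃⟧ = {e₀, e₁, e₃, e₄, e₅, e₇, e₉, e₁₁} ∩ {e₀, e₁, e₂, e₃, e₅, e₆, e₈, e₁₀, e₁₁} = {e₀, e₁, e₃, e₅, e₁₁}
… ∩ ⟦behind e₄⟧ = {e₀, e₁, e₃, e₅, e₁₁} ∩ {e₁, e₂, e₃, e₅, e₆, e₇, e₈, e₉, e₁₀} = {e₁, e₃, e₅}
… ∩ ⟦dry⟧ = {e₁, e₃, e₅} ∩ {e₁, e₂, e₃, e₈, e₁₁} = {e₁, e₃}
… ∩ ⟦friendly⟧ = {e₁, e₃} ∩ {e₁, e₃, e₄, e₅, e₆, e₇, e₈, e₉, e₁₀} = {e₁, e₃}
So ⟦dry friendly sailor that followed e₃ behind e₄⟧ = {e₁, e₃}.

{e₁, e₃}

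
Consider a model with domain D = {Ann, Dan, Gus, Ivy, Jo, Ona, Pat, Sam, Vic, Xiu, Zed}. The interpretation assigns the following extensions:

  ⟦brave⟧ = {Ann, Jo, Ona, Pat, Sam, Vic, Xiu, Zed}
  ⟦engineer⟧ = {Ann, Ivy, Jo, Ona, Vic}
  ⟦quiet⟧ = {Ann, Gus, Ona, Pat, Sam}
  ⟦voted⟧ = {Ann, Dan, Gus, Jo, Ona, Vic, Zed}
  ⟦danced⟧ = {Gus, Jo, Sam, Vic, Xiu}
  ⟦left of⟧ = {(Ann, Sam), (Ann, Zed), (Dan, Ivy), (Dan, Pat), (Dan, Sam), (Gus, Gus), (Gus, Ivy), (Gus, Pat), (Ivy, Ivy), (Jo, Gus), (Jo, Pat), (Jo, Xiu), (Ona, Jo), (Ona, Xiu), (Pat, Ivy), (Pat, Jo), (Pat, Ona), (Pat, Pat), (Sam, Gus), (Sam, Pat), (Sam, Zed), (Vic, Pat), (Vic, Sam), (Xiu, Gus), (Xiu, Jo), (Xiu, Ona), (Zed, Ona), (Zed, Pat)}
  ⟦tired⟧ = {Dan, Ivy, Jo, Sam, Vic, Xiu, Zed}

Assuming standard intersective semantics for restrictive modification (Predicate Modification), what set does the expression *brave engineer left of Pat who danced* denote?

{Jo, Vic}

⟦left of Pat⟧ = {x : ⟨x, Pat⟩ ∈ ⟦left of⟧} = {Dan, Gus, Jo, Pat, Sam, Vic, Zed}
⟦who danced⟧ = ⟦danced⟧ = {Gus, Jo, Sam, Vic, Xiu}
⟦engineer⟧ = {Ann, Ivy, Jo, Ona, Vic}
… ∩ ⟦left of Pat⟧ = {Ann, Ivy, Jo, Ona, Vic} ∩ {Dan, Gus, Jo, Pat, Sam, Vic, Zed} = {Jo, Vic}
… ∩ ⟦who danced⟧ = {Jo, Vic} ∩ {Gus, Jo, Sam, Vic, Xiu} = {Jo, Vic}
… ∩ ⟦brave⟧ = {Jo, Vic} ∩ {Ann, Jo, Ona, Pat, Sam, Vic, Xiu, Zed} = {Jo, Vic}
So ⟦brave engineer left of Pat who danced⟧ = {Jo, Vic}.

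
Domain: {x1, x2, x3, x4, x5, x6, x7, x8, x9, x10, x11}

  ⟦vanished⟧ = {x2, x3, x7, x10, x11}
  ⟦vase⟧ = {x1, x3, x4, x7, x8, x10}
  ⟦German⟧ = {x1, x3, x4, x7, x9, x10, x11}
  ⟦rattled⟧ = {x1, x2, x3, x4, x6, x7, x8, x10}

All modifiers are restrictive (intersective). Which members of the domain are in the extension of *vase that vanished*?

{x3, x7, x10}

⟦that vanished⟧ = ⟦vanished⟧ = {x2, x3, x7, x10, x11}
⟦vase⟧ = {x1, x3, x4, x7, x8, x10}
… ∩ ⟦that vanished⟧ = {x1, x3, x4, x7, x8, x10} ∩ {x2, x3, x7, x10, x11} = {x3, x7, x10}
So ⟦vase that vanished⟧ = {x3, x7, x10}.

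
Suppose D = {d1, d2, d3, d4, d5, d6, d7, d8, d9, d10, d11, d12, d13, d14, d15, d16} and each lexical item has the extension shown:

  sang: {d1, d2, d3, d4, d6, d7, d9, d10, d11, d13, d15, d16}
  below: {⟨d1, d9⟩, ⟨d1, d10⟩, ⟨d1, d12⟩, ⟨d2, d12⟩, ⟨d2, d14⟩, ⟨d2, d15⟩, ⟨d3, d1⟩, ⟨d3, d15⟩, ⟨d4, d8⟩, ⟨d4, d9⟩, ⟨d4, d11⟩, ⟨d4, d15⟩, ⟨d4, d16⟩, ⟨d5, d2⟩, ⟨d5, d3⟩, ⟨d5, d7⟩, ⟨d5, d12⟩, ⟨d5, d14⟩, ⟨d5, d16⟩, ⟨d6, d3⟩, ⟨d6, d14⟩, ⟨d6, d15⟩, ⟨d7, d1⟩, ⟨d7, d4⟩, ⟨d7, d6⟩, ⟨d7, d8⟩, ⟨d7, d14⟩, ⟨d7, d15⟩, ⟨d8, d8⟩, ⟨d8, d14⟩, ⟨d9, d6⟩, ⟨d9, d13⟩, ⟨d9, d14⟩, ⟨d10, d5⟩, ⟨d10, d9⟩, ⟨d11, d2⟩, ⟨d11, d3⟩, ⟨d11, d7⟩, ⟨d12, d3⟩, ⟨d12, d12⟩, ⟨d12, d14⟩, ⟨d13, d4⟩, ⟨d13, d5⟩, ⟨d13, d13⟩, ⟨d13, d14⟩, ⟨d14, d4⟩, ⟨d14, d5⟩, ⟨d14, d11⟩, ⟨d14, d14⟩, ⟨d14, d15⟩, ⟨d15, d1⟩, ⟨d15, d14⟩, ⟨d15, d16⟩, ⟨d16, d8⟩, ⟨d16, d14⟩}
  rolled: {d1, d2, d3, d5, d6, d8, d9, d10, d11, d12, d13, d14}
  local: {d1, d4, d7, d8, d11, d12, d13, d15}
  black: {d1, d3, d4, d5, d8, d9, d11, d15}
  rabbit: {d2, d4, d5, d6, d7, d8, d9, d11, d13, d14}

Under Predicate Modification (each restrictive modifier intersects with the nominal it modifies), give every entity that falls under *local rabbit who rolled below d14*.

⟦who rolled⟧ = ⟦rolled⟧ = {d1, d2, d3, d5, d6, d8, d9, d10, d11, d12, d13, d14}
⟦below d14⟧ = {x : ⟨x, d14⟩ ∈ ⟦below⟧} = {d2, d5, d6, d7, d8, d9, d12, d13, d14, d15, d16}
⟦rabbit⟧ = {d2, d4, d5, d6, d7, d8, d9, d11, d13, d14}
… ∩ ⟦who rolled⟧ = {d2, d4, d5, d6, d7, d8, d9, d11, d13, d14} ∩ {d1, d2, d3, d5, d6, d8, d9, d10, d11, d12, d13, d14} = {d2, d5, d6, d8, d9, d11, d13, d14}
… ∩ ⟦below d14⟧ = {d2, d5, d6, d8, d9, d11, d13, d14} ∩ {d2, d5, d6, d7, d8, d9, d12, d13, d14, d15, d16} = {d2, d5, d6, d8, d9, d13, d14}
… ∩ ⟦local⟧ = {d2, d5, d6, d8, d9, d13, d14} ∩ {d1, d4, d7, d8, d11, d12, d13, d15} = {d8, d13}
So ⟦local rabbit who rolled below d14⟧ = {d8, d13}.

{d8, d13}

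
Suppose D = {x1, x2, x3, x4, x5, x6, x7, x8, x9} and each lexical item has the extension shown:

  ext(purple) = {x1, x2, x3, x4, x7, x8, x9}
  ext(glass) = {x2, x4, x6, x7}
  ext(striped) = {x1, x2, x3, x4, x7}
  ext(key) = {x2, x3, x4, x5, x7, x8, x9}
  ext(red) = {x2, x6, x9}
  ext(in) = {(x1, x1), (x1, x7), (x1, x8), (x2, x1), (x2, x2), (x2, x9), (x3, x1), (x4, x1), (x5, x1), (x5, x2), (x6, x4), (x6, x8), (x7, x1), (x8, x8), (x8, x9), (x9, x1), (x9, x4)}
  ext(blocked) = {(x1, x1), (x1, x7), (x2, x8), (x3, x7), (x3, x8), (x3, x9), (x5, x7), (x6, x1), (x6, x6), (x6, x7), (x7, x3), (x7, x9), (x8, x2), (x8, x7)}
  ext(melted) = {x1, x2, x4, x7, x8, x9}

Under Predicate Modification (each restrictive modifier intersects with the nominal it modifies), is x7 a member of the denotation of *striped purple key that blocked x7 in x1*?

no

⟦that blocked x7⟧ = {x : ⟨x, x7⟩ ∈ ⟦blocked⟧} = {x1, x3, x5, x6, x8}
⟦in x1⟧ = {x : ⟨x, x1⟩ ∈ ⟦in⟧} = {x1, x2, x3, x4, x5, x7, x9}
⟦key⟧ = {x2, x3, x4, x5, x7, x8, x9}
… ∩ ⟦that blocked x7⟧ = {x2, x3, x4, x5, x7, x8, x9} ∩ {x1, x3, x5, x6, x8} = {x3, x5, x8}
… ∩ ⟦in x1⟧ = {x3, x5, x8} ∩ {x1, x2, x3, x4, x5, x7, x9} = {x3, x5}
… ∩ ⟦striped⟧ = {x3, x5} ∩ {x1, x2, x3, x4, x7} = {x3}
… ∩ ⟦purple⟧ = {x3} ∩ {x1, x2, x3, x4, x7, x8, x9} = {x3}
⟦striped purple key that blocked x7 in x1⟧ = {x3}; x7 ∉ this set.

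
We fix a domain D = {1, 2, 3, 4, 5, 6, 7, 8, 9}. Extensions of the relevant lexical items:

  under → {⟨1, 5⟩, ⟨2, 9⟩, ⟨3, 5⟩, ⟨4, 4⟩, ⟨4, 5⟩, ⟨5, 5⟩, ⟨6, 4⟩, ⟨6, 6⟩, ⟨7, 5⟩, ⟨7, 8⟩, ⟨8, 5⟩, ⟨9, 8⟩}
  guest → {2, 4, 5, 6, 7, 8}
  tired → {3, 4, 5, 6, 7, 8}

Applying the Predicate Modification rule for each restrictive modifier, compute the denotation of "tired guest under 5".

{4, 5, 7, 8}

⟦under 5⟧ = {x : ⟨x, 5⟩ ∈ ⟦under⟧} = {1, 3, 4, 5, 7, 8}
⟦guest⟧ = {2, 4, 5, 6, 7, 8}
… ∩ ⟦under 5⟧ = {2, 4, 5, 6, 7, 8} ∩ {1, 3, 4, 5, 7, 8} = {4, 5, 7, 8}
… ∩ ⟦tired⟧ = {4, 5, 7, 8} ∩ {3, 4, 5, 6, 7, 8} = {4, 5, 7, 8}
So ⟦tired guest under 5⟧ = {4, 5, 7, 8}.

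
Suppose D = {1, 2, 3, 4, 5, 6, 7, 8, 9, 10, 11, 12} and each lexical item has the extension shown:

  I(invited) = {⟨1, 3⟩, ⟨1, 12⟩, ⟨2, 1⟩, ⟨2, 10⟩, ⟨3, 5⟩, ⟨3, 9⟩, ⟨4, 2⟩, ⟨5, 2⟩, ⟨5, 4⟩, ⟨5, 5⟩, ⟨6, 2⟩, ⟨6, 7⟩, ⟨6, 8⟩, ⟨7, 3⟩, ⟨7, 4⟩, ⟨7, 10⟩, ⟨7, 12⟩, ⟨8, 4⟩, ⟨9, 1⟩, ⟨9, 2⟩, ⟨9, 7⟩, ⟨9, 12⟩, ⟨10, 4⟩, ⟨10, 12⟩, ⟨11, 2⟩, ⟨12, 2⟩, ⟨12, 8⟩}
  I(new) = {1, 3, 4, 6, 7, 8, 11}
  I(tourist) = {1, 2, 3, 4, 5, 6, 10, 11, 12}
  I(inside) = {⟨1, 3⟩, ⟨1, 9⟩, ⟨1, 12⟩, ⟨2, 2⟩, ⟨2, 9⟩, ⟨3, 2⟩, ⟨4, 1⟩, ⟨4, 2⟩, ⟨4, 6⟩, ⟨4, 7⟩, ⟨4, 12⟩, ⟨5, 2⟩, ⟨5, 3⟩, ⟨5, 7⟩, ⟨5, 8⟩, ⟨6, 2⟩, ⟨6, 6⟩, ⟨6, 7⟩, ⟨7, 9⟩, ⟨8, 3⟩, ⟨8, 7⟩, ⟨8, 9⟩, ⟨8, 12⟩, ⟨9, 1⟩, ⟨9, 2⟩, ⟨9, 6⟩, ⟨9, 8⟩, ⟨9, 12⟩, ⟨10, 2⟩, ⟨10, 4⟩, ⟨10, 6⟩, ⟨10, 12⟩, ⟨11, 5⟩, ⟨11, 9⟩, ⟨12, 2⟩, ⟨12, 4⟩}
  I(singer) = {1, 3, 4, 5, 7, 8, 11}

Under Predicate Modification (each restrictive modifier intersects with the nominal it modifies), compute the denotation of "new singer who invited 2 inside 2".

⟦who invited 2⟧ = {x : ⟨x, 2⟩ ∈ ⟦invited⟧} = {4, 5, 6, 9, 11, 12}
⟦inside 2⟧ = {x : ⟨x, 2⟩ ∈ ⟦inside⟧} = {2, 3, 4, 5, 6, 9, 10, 12}
⟦singer⟧ = {1, 3, 4, 5, 7, 8, 11}
… ∩ ⟦who invited 2⟧ = {1, 3, 4, 5, 7, 8, 11} ∩ {4, 5, 6, 9, 11, 12} = {4, 5, 11}
… ∩ ⟦inside 2⟧ = {4, 5, 11} ∩ {2, 3, 4, 5, 6, 9, 10, 12} = {4, 5}
… ∩ ⟦new⟧ = {4, 5} ∩ {1, 3, 4, 6, 7, 8, 11} = {4}
So ⟦new singer who invited 2 inside 2⟧ = {4}.

{4}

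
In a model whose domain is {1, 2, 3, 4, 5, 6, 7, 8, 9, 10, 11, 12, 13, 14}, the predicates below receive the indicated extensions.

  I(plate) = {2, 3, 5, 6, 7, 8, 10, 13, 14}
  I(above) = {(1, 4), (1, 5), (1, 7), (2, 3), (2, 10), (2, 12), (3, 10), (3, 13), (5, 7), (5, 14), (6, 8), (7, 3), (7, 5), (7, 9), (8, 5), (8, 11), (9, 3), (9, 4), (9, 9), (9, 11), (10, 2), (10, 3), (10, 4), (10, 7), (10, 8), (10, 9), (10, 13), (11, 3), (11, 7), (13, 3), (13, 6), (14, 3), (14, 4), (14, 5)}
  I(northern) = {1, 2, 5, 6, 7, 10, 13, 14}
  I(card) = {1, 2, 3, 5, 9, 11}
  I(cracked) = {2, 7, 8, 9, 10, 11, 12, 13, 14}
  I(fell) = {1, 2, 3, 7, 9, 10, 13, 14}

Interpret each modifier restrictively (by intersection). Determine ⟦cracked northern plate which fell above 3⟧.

⟦which fell⟧ = ⟦fell⟧ = {1, 2, 3, 7, 9, 10, 13, 14}
⟦above 3⟧ = {x : ⟨x, 3⟩ ∈ ⟦above⟧} = {2, 7, 9, 10, 11, 13, 14}
⟦plate⟧ = {2, 3, 5, 6, 7, 8, 10, 13, 14}
… ∩ ⟦which fell⟧ = {2, 3, 5, 6, 7, 8, 10, 13, 14} ∩ {1, 2, 3, 7, 9, 10, 13, 14} = {2, 3, 7, 10, 13, 14}
… ∩ ⟦above 3⟧ = {2, 3, 7, 10, 13, 14} ∩ {2, 7, 9, 10, 11, 13, 14} = {2, 7, 10, 13, 14}
… ∩ ⟦cracked⟧ = {2, 7, 10, 13, 14} ∩ {2, 7, 8, 9, 10, 11, 12, 13, 14} = {2, 7, 10, 13, 14}
… ∩ ⟦northern⟧ = {2, 7, 10, 13, 14} ∩ {1, 2, 5, 6, 7, 10, 13, 14} = {2, 7, 10, 13, 14}
So ⟦cracked northern plate which fell above 3⟧ = {2, 7, 10, 13, 14}.

{2, 7, 10, 13, 14}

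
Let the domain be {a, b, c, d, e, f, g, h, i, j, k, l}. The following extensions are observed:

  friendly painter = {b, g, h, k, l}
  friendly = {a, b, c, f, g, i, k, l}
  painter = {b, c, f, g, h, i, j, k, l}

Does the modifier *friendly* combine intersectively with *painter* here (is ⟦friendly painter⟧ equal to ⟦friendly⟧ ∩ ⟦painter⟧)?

no

⟦friendly⟧ ∩ ⟦painter⟧ = {a, b, c, f, g, i, k, l} ∩ {b, c, f, g, h, i, j, k, l} = {b, c, f, g, i, k, l}
Observed ⟦friendly painter⟧ = {b, g, h, k, l}.
These differ, so the modifier is not intersective in this model.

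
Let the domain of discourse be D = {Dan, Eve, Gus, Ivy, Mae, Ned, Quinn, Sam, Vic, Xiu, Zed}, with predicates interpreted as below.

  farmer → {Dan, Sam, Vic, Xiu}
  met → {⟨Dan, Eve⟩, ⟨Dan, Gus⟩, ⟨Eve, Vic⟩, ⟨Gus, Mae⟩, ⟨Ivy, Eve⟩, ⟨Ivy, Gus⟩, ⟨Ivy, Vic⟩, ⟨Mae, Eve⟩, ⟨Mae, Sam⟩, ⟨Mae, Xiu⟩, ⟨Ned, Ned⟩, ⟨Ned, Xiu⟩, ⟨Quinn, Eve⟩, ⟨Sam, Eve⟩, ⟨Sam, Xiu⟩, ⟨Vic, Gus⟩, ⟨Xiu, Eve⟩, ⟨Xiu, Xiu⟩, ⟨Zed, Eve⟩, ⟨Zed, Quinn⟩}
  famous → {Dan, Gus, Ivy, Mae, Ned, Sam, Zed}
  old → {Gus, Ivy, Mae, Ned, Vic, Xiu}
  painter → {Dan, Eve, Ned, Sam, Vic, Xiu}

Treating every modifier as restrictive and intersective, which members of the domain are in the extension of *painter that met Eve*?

⟦that met Eve⟧ = {x : ⟨x, Eve⟩ ∈ ⟦met⟧} = {Dan, Ivy, Mae, Quinn, Sam, Xiu, Zed}
⟦painter⟧ = {Dan, Eve, Ned, Sam, Vic, Xiu}
… ∩ ⟦that met Eve⟧ = {Dan, Eve, Ned, Sam, Vic, Xiu} ∩ {Dan, Ivy, Mae, Quinn, Sam, Xiu, Zed} = {Dan, Sam, Xiu}
So ⟦painter that met Eve⟧ = {Dan, Sam, Xiu}.

{Dan, Sam, Xiu}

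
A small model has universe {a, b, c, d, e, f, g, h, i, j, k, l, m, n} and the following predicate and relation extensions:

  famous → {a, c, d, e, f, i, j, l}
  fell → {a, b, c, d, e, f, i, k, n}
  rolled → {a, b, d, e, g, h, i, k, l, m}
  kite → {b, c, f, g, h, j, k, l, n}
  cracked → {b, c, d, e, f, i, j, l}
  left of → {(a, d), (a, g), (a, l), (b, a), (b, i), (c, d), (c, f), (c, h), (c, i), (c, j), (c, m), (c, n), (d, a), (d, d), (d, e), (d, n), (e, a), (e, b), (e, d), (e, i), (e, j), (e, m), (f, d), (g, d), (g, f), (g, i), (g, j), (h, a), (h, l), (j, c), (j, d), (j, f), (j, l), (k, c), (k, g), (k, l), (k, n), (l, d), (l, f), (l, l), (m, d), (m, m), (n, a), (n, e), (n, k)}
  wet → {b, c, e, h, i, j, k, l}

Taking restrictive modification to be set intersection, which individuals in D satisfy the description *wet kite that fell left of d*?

⟦that fell⟧ = ⟦fell⟧ = {a, b, c, d, e, f, i, k, n}
⟦left of d⟧ = {x : ⟨x, d⟩ ∈ ⟦left of⟧} = {a, c, d, e, f, g, j, l, m}
⟦kite⟧ = {b, c, f, g, h, j, k, l, n}
… ∩ ⟦that fell⟧ = {b, c, f, g, h, j, k, l, n} ∩ {a, b, c, d, e, f, i, k, n} = {b, c, f, k, n}
… ∩ ⟦left of d⟧ = {b, c, f, k, n} ∩ {a, c, d, e, f, g, j, l, m} = {c, f}
… ∩ ⟦wet⟧ = {c, f} ∩ {b, c, e, h, i, j, k, l} = {c}
So ⟦wet kite that fell left of d⟧ = {c}.

{c}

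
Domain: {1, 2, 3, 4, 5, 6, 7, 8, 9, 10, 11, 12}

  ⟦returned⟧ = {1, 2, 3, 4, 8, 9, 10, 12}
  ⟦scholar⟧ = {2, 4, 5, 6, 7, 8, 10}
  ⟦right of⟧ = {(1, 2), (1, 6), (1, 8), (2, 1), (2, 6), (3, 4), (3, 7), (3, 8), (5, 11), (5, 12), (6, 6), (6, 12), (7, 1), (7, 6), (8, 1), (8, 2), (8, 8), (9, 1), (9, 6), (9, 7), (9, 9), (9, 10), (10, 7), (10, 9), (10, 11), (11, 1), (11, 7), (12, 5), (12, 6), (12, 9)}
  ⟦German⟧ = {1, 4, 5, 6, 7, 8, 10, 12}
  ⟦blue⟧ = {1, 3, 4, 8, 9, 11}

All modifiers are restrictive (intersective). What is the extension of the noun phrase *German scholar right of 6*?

⟦right of 6⟧ = {x : ⟨x, 6⟩ ∈ ⟦right of⟧} = {1, 2, 6, 7, 9, 12}
⟦scholar⟧ = {2, 4, 5, 6, 7, 8, 10}
… ∩ ⟦right of 6⟧ = {2, 4, 5, 6, 7, 8, 10} ∩ {1, 2, 6, 7, 9, 12} = {2, 6, 7}
… ∩ ⟦German⟧ = {2, 6, 7} ∩ {1, 4, 5, 6, 7, 8, 10, 12} = {6, 7}
So ⟦German scholar right of 6⟧ = {6, 7}.

{6, 7}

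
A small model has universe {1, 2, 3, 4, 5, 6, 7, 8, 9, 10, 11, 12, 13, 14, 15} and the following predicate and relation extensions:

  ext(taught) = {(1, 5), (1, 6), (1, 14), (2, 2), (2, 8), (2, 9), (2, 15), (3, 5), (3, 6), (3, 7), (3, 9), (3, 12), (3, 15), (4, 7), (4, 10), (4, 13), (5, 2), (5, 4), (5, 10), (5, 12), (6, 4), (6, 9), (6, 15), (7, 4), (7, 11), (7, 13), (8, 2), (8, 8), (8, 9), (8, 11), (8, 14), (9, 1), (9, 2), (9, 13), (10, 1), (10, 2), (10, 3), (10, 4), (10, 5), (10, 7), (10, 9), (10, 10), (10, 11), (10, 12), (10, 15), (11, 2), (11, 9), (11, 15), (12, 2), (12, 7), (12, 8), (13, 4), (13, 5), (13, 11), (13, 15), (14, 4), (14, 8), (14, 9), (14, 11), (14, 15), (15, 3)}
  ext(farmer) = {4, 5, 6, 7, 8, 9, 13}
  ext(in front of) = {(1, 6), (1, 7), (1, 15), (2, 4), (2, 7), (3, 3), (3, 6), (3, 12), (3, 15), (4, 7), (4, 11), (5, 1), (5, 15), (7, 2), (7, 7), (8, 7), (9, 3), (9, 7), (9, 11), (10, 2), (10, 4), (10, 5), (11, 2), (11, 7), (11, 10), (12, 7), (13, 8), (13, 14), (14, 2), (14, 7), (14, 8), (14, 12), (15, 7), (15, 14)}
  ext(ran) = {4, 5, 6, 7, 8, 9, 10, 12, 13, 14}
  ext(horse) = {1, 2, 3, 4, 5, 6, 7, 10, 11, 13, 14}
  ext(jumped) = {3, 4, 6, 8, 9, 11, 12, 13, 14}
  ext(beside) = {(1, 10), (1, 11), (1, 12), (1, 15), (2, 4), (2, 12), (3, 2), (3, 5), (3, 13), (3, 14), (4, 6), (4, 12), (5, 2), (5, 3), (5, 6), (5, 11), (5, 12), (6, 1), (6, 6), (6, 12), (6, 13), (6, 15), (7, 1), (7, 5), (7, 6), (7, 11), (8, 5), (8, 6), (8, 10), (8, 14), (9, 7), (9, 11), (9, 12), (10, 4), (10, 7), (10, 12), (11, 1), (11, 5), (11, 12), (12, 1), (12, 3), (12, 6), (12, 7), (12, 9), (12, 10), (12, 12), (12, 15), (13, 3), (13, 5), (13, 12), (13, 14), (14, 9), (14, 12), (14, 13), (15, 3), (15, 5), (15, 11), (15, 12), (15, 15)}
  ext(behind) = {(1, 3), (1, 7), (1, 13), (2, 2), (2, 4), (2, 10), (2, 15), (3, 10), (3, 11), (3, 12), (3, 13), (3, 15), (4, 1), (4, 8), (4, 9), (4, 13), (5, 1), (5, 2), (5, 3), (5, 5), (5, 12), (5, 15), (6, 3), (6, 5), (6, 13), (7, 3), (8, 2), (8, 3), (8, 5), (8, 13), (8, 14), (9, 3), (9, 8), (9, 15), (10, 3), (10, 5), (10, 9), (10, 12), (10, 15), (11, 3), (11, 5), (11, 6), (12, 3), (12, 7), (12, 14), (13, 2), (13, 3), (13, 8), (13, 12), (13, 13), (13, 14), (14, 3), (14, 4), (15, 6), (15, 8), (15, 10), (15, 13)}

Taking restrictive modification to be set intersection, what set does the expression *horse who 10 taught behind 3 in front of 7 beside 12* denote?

{1, 11}

⟦who 10 taught⟧ = {x : ⟨10, x⟩ ∈ ⟦taught⟧} = {1, 2, 3, 4, 5, 7, 9, 10, 11, 12, 15}
⟦behind 3⟧ = {x : ⟨x, 3⟩ ∈ ⟦behind⟧} = {1, 5, 6, 7, 8, 9, 10, 11, 12, 13, 14}
⟦in front of 7⟧ = {x : ⟨x, 7⟩ ∈ ⟦in front of⟧} = {1, 2, 4, 7, 8, 9, 11, 12, 14, 15}
⟦beside 12⟧ = {x : ⟨x, 12⟩ ∈ ⟦beside⟧} = {1, 2, 4, 5, 6, 9, 10, 11, 12, 13, 14, 15}
⟦horse⟧ = {1, 2, 3, 4, 5, 6, 7, 10, 11, 13, 14}
… ∩ ⟦who 10 taught⟧ = {1, 2, 3, 4, 5, 6, 7, 10, 11, 13, 14} ∩ {1, 2, 3, 4, 5, 7, 9, 10, 11, 12, 15} = {1, 2, 3, 4, 5, 7, 10, 11}
… ∩ ⟦behind 3⟧ = {1, 2, 3, 4, 5, 7, 10, 11} ∩ {1, 5, 6, 7, 8, 9, 10, 11, 12, 13, 14} = {1, 5, 7, 10, 11}
… ∩ ⟦in front of 7⟧ = {1, 5, 7, 10, 11} ∩ {1, 2, 4, 7, 8, 9, 11, 12, 14, 15} = {1, 7, 11}
… ∩ ⟦beside 12⟧ = {1, 7, 11} ∩ {1, 2, 4, 5, 6, 9, 10, 11, 12, 13, 14, 15} = {1, 11}
So ⟦horse who 10 taught behind 3 in front of 7 beside 12⟧ = {1, 11}.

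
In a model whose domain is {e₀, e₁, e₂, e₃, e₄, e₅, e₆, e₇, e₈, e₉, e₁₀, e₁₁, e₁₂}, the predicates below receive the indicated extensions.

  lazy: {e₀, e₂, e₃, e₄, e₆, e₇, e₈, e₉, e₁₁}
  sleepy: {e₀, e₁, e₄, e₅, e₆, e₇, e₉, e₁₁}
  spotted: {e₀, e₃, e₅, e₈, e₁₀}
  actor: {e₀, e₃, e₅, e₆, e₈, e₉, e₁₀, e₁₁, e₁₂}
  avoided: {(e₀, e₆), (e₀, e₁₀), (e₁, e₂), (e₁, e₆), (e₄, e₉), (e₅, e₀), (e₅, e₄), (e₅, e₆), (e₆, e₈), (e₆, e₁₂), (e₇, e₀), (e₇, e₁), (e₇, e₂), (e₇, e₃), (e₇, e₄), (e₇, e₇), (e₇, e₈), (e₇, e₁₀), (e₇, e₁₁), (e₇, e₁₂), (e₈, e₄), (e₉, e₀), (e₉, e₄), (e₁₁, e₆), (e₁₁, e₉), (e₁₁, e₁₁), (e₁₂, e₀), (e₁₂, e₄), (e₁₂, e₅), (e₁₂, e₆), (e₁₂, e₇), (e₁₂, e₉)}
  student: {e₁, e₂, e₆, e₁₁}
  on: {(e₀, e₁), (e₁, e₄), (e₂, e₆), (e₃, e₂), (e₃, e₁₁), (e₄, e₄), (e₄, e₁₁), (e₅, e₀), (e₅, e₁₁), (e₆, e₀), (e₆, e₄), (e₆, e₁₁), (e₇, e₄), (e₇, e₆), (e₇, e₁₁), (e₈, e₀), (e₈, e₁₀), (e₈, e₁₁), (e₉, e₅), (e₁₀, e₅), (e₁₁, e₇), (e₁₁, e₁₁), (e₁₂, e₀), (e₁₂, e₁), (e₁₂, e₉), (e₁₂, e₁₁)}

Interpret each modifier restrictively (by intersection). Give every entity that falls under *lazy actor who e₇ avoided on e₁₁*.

{e₃, e₈, e₁₁}

⟦who e₇ avoided⟧ = {x : ⟨e₇, x⟩ ∈ ⟦avoided⟧} = {e₀, e₁, e₂, e₃, e₄, e₇, e₈, e₁₀, e₁₁, e₁₂}
⟦on e₁₁⟧ = {x : ⟨x, e₁₁⟩ ∈ ⟦on⟧} = {e₃, e₄, e₅, e₆, e₇, e₈, e₁₁, e₁₂}
⟦actor⟧ = {e₀, e₃, e₅, e₆, e₈, e₉, e₁₀, e₁₁, e₁₂}
… ∩ ⟦who e₇ avoided⟧ = {e₀, e₃, e₅, e₆, e₈, e₉, e₁₀, e₁₁, e₁₂} ∩ {e₀, e₁, e₂, e₃, e₄, e₇, e₈, e₁₀, e₁₁, e₁₂} = {e₀, e₃, e₈, e₁₀, e₁₁, e₁₂}
… ∩ ⟦on e₁₁⟧ = {e₀, e₃, e₈, e₁₀, e₁₁, e₁₂} ∩ {e₃, e₄, e₅, e₆, e₇, e₈, e₁₁, e₁₂} = {e₃, e₈, e₁₁, e₁₂}
… ∩ ⟦lazy⟧ = {e₃, e₈, e₁₁, e₁₂} ∩ {e₀, e₂, e₃, e₄, e₆, e₇, e₈, e₉, e₁₁} = {e₃, e₈, e₁₁}
So ⟦lazy actor who e₇ avoided on e₁₁⟧ = {e₃, e₈, e₁₁}.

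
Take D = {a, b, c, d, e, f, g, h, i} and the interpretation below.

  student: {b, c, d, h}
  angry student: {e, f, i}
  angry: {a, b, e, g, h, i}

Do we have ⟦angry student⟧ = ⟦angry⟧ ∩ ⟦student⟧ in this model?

⟦angry⟧ ∩ ⟦student⟧ = {a, b, e, g, h, i} ∩ {b, c, d, h} = {b, h}
Observed ⟦angry student⟧ = {e, f, i}.
These differ, so the modifier is not intersective in this model.

no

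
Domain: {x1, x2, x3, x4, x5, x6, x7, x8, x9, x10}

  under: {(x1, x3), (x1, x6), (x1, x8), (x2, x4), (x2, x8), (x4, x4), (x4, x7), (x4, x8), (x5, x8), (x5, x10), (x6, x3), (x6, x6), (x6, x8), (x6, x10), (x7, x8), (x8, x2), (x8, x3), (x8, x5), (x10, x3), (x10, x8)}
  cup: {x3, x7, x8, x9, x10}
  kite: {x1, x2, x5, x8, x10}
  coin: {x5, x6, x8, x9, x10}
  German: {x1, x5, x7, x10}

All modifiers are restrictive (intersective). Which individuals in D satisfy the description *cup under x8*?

{x7, x10}

⟦under x8⟧ = {x : ⟨x, x8⟩ ∈ ⟦under⟧} = {x1, x2, x4, x5, x6, x7, x10}
⟦cup⟧ = {x3, x7, x8, x9, x10}
… ∩ ⟦under x8⟧ = {x3, x7, x8, x9, x10} ∩ {x1, x2, x4, x5, x6, x7, x10} = {x7, x10}
So ⟦cup under x8⟧ = {x7, x10}.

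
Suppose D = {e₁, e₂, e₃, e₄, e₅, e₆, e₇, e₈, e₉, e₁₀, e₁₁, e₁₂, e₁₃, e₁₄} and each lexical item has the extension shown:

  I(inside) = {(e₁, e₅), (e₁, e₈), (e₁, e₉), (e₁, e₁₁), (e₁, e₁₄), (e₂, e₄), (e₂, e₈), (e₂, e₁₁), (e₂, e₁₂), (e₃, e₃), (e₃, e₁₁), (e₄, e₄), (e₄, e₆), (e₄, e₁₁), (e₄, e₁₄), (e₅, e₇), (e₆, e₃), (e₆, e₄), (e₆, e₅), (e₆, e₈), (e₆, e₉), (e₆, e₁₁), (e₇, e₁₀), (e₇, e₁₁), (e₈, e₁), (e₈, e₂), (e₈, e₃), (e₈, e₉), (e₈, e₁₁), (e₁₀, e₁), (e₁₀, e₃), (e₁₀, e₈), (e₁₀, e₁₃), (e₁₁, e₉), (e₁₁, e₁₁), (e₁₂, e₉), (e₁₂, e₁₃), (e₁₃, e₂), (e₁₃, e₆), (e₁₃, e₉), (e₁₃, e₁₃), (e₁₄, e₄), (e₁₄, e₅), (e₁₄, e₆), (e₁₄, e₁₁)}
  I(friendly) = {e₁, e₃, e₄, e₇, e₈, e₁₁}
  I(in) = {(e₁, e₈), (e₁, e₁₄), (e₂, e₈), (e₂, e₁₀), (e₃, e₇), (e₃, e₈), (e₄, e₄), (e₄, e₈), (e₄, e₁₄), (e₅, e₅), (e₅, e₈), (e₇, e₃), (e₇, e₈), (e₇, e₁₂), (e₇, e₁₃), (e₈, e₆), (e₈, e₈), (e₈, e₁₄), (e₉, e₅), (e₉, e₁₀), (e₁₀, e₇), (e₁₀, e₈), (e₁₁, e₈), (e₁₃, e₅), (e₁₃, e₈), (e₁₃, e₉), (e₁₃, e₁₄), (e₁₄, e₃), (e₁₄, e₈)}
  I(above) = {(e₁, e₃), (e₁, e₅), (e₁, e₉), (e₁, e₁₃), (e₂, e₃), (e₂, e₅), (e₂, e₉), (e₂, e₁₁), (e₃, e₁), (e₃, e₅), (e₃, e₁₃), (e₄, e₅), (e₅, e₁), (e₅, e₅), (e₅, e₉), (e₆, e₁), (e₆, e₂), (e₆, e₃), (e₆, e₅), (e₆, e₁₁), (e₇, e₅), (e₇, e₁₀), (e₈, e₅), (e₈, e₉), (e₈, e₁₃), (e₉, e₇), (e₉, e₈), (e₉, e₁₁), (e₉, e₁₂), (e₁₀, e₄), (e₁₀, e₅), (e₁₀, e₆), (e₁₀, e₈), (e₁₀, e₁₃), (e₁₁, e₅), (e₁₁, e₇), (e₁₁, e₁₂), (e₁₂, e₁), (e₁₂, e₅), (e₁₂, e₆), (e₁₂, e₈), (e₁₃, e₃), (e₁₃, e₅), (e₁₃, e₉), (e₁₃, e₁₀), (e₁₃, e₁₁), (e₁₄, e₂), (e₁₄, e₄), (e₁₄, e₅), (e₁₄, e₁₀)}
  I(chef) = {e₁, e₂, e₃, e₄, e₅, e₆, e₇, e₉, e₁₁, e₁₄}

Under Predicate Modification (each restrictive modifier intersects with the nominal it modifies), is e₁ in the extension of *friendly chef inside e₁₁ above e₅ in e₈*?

⟦inside e₁₁⟧ = {x : ⟨x, e₁₁⟩ ∈ ⟦inside⟧} = {e₁, e₂, e₃, e₄, e₆, e₇, e₈, e₁₁, e₁₄}
⟦above e₅⟧ = {x : ⟨x, e₅⟩ ∈ ⟦above⟧} = {e₁, e₂, e₃, e₄, e₅, e₆, e₇, e₈, e₁₀, e₁₁, e₁₂, e₁₃, e₁₄}
⟦in e₈⟧ = {x : ⟨x, e₈⟩ ∈ ⟦in⟧} = {e₁, e₂, e₃, e₄, e₅, e₇, e₈, e₁₀, e₁₁, e₁₃, e₁₄}
⟦chef⟧ = {e₁, e₂, e₃, e₄, e₅, e₆, e₇, e₉, e₁₁, e₁₄}
… ∩ ⟦inside e₁₁⟧ = {e₁, e₂, e₃, e₄, e₅, e₆, e₇, e₉, e₁₁, e₁₄} ∩ {e₁, e₂, e₃, e₄, e₆, e₇, e₈, e₁₁, e₁₄} = {e₁, e₂, e₃, e₄, e₆, e₇, e₁₁, e₁₄}
… ∩ ⟦above e₅⟧ = {e₁, e₂, e₃, e₄, e₆, e₇, e₁₁, e₁₄} ∩ {e₁, e₂, e₃, e₄, e₅, e₆, e₇, e₈, e₁₀, e₁₁, e₁₂, e₁₃, e₁₄} = {e₁, e₂, e₃, e₄, e₆, e₇, e₁₁, e₁₄}
… ∩ ⟦in e₈⟧ = {e₁, e₂, e₃, e₄, e₆, e₇, e₁₁, e₁₄} ∩ {e₁, e₂, e₃, e₄, e₅, e₇, e₈, e₁₀, e₁₁, e₁₃, e₁₄} = {e₁, e₂, e₃, e₄, e₇, e₁₁, e₁₄}
… ∩ ⟦friendly⟧ = {e₁, e₂, e₃, e₄, e₇, e₁₁, e₁₄} ∩ {e₁, e₃, e₄, e₇, e₈, e₁₁} = {e₁, e₃, e₄, e₇, e₁₁}
⟦friendly chef inside e₁₁ above e₅ in e₈⟧ = {e₁, e₃, e₄, e₇, e₁₁}; e₁ ∈ this set.

yes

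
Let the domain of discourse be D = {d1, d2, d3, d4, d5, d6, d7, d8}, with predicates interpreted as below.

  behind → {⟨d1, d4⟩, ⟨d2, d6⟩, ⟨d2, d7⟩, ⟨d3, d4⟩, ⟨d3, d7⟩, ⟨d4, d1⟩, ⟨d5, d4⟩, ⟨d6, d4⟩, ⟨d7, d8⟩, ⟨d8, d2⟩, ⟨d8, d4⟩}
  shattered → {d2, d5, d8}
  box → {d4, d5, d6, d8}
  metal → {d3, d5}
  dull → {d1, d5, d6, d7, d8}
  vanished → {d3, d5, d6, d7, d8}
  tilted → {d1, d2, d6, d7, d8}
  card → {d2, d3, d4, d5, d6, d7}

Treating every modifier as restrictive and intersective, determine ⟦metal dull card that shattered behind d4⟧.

{d5}

⟦that shattered⟧ = ⟦shattered⟧ = {d2, d5, d8}
⟦behind d4⟧ = {x : ⟨x, d4⟩ ∈ ⟦behind⟧} = {d1, d3, d5, d6, d8}
⟦card⟧ = {d2, d3, d4, d5, d6, d7}
… ∩ ⟦that shattered⟧ = {d2, d3, d4, d5, d6, d7} ∩ {d2, d5, d8} = {d2, d5}
… ∩ ⟦behind d4⟧ = {d2, d5} ∩ {d1, d3, d5, d6, d8} = {d5}
… ∩ ⟦metal⟧ = {d5} ∩ {d3, d5} = {d5}
… ∩ ⟦dull⟧ = {d5} ∩ {d1, d5, d6, d7, d8} = {d5}
So ⟦metal dull card that shattered behind d4⟧ = {d5}.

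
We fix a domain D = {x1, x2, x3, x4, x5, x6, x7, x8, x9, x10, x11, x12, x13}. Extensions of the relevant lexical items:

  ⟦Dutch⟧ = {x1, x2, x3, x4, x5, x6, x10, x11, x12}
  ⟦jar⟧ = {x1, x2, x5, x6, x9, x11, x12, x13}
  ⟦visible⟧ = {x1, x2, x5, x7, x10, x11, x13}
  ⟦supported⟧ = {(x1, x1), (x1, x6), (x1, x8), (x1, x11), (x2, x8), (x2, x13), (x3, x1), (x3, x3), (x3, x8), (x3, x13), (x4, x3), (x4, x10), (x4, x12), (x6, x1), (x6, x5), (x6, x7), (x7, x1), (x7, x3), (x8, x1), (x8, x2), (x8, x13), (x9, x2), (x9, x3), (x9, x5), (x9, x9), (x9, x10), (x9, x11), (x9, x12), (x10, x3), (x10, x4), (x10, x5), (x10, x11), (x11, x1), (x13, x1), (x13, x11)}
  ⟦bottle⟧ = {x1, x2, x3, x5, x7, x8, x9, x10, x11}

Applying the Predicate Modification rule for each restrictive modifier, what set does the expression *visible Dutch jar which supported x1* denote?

⟦which supported x1⟧ = {x : ⟨x, x1⟩ ∈ ⟦supported⟧} = {x1, x3, x6, x7, x8, x11, x13}
⟦jar⟧ = {x1, x2, x5, x6, x9, x11, x12, x13}
… ∩ ⟦which supported x1⟧ = {x1, x2, x5, x6, x9, x11, x12, x13} ∩ {x1, x3, x6, x7, x8, x11, x13} = {x1, x6, x11, x13}
… ∩ ⟦visible⟧ = {x1, x6, x11, x13} ∩ {x1, x2, x5, x7, x10, x11, x13} = {x1, x11, x13}
… ∩ ⟦Dutch⟧ = {x1, x11, x13} ∩ {x1, x2, x3, x4, x5, x6, x10, x11, x12} = {x1, x11}
So ⟦visible Dutch jar which supported x1⟧ = {x1, x11}.

{x1, x11}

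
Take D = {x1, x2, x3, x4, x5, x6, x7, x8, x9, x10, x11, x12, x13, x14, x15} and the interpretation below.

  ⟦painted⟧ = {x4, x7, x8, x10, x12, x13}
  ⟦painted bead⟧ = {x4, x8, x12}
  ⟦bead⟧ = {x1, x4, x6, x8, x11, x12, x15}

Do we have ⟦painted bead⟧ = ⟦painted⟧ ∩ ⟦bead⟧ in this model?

yes

⟦painted⟧ ∩ ⟦bead⟧ = {x4, x7, x8, x10, x12, x13} ∩ {x1, x4, x6, x8, x11, x12, x15} = {x4, x8, x12}
Observed ⟦painted bead⟧ = {x4, x8, x12}.
These coincide, so the modifier is intersective here.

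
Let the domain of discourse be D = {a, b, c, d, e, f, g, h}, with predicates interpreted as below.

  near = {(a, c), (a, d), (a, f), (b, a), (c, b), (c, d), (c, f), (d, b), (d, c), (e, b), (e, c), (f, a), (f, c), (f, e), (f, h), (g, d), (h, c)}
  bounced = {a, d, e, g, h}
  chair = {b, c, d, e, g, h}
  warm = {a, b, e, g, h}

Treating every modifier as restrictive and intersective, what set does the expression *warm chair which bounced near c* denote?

{e, h}

⟦which bounced⟧ = ⟦bounced⟧ = {a, d, e, g, h}
⟦near c⟧ = {x : ⟨x, c⟩ ∈ ⟦near⟧} = {a, d, e, f, h}
⟦chair⟧ = {b, c, d, e, g, h}
… ∩ ⟦which bounced⟧ = {b, c, d, e, g, h} ∩ {a, d, e, g, h} = {d, e, g, h}
… ∩ ⟦near c⟧ = {d, e, g, h} ∩ {a, d, e, f, h} = {d, e, h}
… ∩ ⟦warm⟧ = {d, e, h} ∩ {a, b, e, g, h} = {e, h}
So ⟦warm chair which bounced near c⟧ = {e, h}.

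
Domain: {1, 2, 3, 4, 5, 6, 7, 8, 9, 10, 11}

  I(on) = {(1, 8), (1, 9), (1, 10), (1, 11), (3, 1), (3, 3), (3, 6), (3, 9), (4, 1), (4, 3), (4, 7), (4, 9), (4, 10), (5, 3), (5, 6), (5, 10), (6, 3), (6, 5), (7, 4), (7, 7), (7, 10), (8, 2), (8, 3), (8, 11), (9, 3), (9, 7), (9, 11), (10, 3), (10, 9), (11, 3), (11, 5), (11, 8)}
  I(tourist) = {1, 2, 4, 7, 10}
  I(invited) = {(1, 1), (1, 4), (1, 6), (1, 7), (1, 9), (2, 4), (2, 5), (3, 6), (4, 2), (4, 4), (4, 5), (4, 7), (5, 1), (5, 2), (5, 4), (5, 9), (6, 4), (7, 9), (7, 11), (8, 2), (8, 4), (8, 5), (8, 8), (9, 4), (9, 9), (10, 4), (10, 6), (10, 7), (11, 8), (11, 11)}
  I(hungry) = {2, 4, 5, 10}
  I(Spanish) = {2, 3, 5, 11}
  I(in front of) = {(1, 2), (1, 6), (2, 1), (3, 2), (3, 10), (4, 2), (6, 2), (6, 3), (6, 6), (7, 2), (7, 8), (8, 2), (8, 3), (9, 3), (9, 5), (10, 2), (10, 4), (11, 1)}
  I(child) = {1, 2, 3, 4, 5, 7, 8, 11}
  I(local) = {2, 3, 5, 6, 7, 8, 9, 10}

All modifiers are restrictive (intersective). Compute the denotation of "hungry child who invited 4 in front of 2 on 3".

{4}

⟦who invited 4⟧ = {x : ⟨x, 4⟩ ∈ ⟦invited⟧} = {1, 2, 4, 5, 6, 8, 9, 10}
⟦in front of 2⟧ = {x : ⟨x, 2⟩ ∈ ⟦in front of⟧} = {1, 3, 4, 6, 7, 8, 10}
⟦on 3⟧ = {x : ⟨x, 3⟩ ∈ ⟦on⟧} = {3, 4, 5, 6, 8, 9, 10, 11}
⟦child⟧ = {1, 2, 3, 4, 5, 7, 8, 11}
… ∩ ⟦who invited 4⟧ = {1, 2, 3, 4, 5, 7, 8, 11} ∩ {1, 2, 4, 5, 6, 8, 9, 10} = {1, 2, 4, 5, 8}
… ∩ ⟦in front of 2⟧ = {1, 2, 4, 5, 8} ∩ {1, 3, 4, 6, 7, 8, 10} = {1, 4, 8}
… ∩ ⟦on 3⟧ = {1, 4, 8} ∩ {3, 4, 5, 6, 8, 9, 10, 11} = {4, 8}
… ∩ ⟦hungry⟧ = {4, 8} ∩ {2, 4, 5, 10} = {4}
So ⟦hungry child who invited 4 in front of 2 on 3⟧ = {4}.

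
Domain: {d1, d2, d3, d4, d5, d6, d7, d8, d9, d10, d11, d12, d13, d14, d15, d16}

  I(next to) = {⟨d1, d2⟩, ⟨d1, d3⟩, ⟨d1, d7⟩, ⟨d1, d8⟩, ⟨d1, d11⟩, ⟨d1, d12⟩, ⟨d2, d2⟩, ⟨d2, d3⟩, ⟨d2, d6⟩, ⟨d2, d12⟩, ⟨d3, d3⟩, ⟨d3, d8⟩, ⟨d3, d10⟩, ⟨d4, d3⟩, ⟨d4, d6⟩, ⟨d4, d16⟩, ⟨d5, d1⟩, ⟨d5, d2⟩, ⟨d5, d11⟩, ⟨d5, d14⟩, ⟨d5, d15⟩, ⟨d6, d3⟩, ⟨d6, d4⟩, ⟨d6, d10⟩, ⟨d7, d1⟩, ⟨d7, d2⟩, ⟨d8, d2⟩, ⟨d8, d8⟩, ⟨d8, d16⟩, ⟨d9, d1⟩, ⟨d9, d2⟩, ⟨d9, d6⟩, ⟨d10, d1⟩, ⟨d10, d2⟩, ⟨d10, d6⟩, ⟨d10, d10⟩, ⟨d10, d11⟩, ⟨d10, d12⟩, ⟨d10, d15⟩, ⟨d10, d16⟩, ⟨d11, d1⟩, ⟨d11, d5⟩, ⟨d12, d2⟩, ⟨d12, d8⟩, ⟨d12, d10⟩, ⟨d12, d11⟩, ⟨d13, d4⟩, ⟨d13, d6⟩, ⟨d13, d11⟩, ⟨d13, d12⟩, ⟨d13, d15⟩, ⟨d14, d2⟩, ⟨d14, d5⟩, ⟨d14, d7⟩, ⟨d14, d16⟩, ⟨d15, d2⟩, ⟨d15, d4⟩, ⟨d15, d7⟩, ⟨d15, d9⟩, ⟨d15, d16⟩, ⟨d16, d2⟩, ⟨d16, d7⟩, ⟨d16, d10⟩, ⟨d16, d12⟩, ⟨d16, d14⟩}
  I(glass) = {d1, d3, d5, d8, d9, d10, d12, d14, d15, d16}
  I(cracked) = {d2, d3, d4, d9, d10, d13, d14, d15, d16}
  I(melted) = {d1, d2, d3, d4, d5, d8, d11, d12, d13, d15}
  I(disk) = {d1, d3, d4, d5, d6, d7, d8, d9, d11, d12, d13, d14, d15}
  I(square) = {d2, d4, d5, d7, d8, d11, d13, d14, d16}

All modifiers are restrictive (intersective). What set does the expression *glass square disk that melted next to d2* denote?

⟦that melted⟧ = ⟦melted⟧ = {d1, d2, d3, d4, d5, d8, d11, d12, d13, d15}
⟦next to d2⟧ = {x : ⟨x, d2⟩ ∈ ⟦next to⟧} = {d1, d2, d5, d7, d8, d9, d10, d12, d14, d15, d16}
⟦disk⟧ = {d1, d3, d4, d5, d6, d7, d8, d9, d11, d12, d13, d14, d15}
… ∩ ⟦that melted⟧ = {d1, d3, d4, d5, d6, d7, d8, d9, d11, d12, d13, d14, d15} ∩ {d1, d2, d3, d4, d5, d8, d11, d12, d13, d15} = {d1, d3, d4, d5, d8, d11, d12, d13, d15}
… ∩ ⟦next to d2⟧ = {d1, d3, d4, d5, d8, d11, d12, d13, d15} ∩ {d1, d2, d5, d7, d8, d9, d10, d12, d14, d15, d16} = {d1, d5, d8, d12, d15}
… ∩ ⟦glass⟧ = {d1, d5, d8, d12, d15} ∩ {d1, d3, d5, d8, d9, d10, d12, d14, d15, d16} = {d1, d5, d8, d12, d15}
… ∩ ⟦square⟧ = {d1, d5, d8, d12, d15} ∩ {d2, d4, d5, d7, d8, d11, d13, d14, d16} = {d5, d8}
So ⟦glass square disk that melted next to d2⟧ = {d5, d8}.

{d5, d8}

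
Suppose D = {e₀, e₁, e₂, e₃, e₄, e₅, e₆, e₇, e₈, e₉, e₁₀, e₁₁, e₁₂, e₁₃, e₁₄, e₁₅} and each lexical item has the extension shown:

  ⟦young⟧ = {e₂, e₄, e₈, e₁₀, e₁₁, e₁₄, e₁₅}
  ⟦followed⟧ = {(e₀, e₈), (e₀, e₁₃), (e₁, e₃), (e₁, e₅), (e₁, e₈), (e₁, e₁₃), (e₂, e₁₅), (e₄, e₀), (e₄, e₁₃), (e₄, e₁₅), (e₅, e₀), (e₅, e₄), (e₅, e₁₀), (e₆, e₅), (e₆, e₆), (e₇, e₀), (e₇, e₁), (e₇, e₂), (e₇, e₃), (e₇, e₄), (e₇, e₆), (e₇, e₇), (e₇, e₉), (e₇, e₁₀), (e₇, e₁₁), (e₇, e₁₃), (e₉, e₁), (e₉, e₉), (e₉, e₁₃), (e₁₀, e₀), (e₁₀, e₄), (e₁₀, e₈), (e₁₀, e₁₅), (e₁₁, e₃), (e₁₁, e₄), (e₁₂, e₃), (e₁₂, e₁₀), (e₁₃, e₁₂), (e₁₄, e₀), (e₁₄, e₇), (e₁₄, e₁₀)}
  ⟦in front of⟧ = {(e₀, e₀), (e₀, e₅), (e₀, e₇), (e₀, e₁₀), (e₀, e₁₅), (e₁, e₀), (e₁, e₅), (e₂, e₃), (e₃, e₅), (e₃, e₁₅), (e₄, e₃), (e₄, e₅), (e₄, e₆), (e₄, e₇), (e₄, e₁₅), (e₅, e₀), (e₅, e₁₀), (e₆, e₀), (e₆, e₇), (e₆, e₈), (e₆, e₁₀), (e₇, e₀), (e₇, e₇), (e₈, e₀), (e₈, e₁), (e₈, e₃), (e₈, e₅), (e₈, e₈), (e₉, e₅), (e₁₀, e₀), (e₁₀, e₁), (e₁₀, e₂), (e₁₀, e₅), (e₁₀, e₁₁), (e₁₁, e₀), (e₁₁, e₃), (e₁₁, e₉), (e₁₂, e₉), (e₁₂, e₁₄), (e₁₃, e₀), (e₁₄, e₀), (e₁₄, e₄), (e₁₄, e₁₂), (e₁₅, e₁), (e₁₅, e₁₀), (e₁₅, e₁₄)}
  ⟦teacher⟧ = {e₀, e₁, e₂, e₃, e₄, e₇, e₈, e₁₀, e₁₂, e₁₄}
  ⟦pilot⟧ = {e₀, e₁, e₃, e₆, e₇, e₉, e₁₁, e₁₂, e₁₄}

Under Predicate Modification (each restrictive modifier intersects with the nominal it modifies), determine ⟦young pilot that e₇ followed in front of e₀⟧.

{e₁₁}

⟦that e₇ followed⟧ = {x : ⟨e₇, x⟩ ∈ ⟦followed⟧} = {e₀, e₁, e₂, e₃, e₄, e₆, e₇, e₉, e₁₀, e₁₁, e₁₃}
⟦in front of e₀⟧ = {x : ⟨x, e₀⟩ ∈ ⟦in front of⟧} = {e₀, e₁, e₅, e₆, e₇, e₈, e₁₀, e₁₁, e₁₃, e₁₄}
⟦pilot⟧ = {e₀, e₁, e₃, e₆, e₇, e₉, e₁₁, e₁₂, e₁₄}
… ∩ ⟦that e₇ followed⟧ = {e₀, e₁, e₃, e₆, e₇, e₉, e₁₁, e₁₂, e₁₄} ∩ {e₀, e₁, e₂, e₃, e₄, e₆, e₇, e₉, e₁₀, e₁₁, e₁₃} = {e₀, e₁, e₃, e₆, e₇, e₉, e₁₁}
… ∩ ⟦in front of e₀⟧ = {e₀, e₁, e₃, e₆, e₇, e₉, e₁₁} ∩ {e₀, e₁, e₅, e₆, e₇, e₈, e₁₀, e₁₁, e₁₃, e₁₄} = {e₀, e₁, e₆, e₇, e₁₁}
… ∩ ⟦young⟧ = {e₀, e₁, e₆, e₇, e₁₁} ∩ {e₂, e₄, e₈, e₁₀, e₁₁, e₁₄, e₁₅} = {e₁₁}
So ⟦young pilot that e₇ followed in front of e₀⟧ = {e₁₁}.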